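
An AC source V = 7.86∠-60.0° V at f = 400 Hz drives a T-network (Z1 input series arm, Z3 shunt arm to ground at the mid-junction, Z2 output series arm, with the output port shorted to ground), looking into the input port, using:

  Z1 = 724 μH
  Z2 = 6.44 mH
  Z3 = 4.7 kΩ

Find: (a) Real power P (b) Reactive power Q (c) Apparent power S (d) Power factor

Step 1 — Angular frequency: ω = 2π·f = 2π·400 = 2513 rad/s.
Step 2 — Component impedances:
  Z1: Z = jωL = j·2513·0.000724 = 0 + j1.82 Ω
  Z2: Z = jωL = j·2513·0.00644 = 0 + j16.19 Ω
  Z3: Z = R = 4700 Ω
Step 3 — With the output port shorted to ground, the output series arm Z2 runs from the junction to ground; the shunt arm Z3 also runs from the junction to ground. They appear in parallel: Z3 || Z2 = 0.05574 + j16.19 Ω.
Step 4 — Series with input arm Z1: Z_in = Z1 + (Z3 || Z2) = 0.05574 + j18 Ω = 18∠89.8° Ω.
Step 5 — Source phasor: V = 7.86∠-60.0° V = 3.93 - j6.807 V.
Step 6 — Current: I = V / Z = -0.3774 - j0.2194 A = 0.4365∠-149.8° A.
Step 7 — Complex power: S = V·I* = 0.01062 + j3.431 VA.
Step 8 — Real power: P = Re(S) = 0.01062 W.
Step 9 — Reactive power: Q = Im(S) = 3.431 VAR.
Step 10 — Apparent power: |S| = 3.431 VA.
Step 11 — Power factor: PF = P/|S| = 0.003096 (lagging).

(a) P = 0.01062 W  (b) Q = 3.431 VAR  (c) S = 3.431 VA  (d) PF = 0.003096 (lagging)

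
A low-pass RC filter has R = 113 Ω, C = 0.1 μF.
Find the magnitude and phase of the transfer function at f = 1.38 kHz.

Step 1 — Angular frequency: ω = 2π·1380 = 8671 rad/s.
Step 2 — Transfer function: H(jω) = 1/(1 + jωRC).
Step 3 — Denominator: 1 + jωRC = 1 + j·8671·113·1e-07 = 1 + j0.09798.
Step 4 — H = 0.9905 - j0.09705.
Step 5 — Magnitude: |H| = 0.9952 (-0.0 dB); phase: φ = -5.6°.

|H| = 0.9952 (-0.0 dB), φ = -5.6°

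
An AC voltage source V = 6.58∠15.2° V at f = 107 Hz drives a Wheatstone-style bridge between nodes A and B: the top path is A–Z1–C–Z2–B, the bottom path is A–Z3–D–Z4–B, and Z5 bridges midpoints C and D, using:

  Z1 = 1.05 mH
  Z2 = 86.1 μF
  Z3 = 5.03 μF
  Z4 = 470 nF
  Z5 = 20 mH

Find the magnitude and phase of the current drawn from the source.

Step 1 — Angular frequency: ω = 2π·f = 2π·107 = 672.3 rad/s.
Step 2 — Component impedances:
  Z1: Z = jωL = j·672.3·0.00105 = 0 + j0.7059 Ω
  Z2: Z = 1/(jωC) = -j/(ω·C) = 0 - j17.28 Ω
  Z3: Z = 1/(jωC) = -j/(ω·C) = 0 - j295.7 Ω
  Z4: Z = 1/(jωC) = -j/(ω·C) = 0 - j3165 Ω
  Z5: Z = jωL = j·672.3·0.02 = 0 + j13.45 Ω
Step 3 — Bridge requires nodal analysis (the Z5 bridge couples midpoints C and D, so the two paths cannot be reduced to a simple series/parallel combination). Setting node B to ground and injecting 1 A at node A, the 3-node admittance system at A, C, D solves to V_A = Z_AB = 0 - j16.47 Ω = 16.47∠-90.0° Ω.
Step 4 — Source phasor: V = 6.58∠15.2° V = 6.35 + j1.725 V.
Step 5 — Ohm's law: I = V / Z_total = (6.35 + j1.725) / (0 - j16.47) = -0.1047 + j0.3855 A.
Step 6 — Convert to polar: |I| = 0.3994 A, ∠I = 105.2°.

I = 0.3994∠105.2° A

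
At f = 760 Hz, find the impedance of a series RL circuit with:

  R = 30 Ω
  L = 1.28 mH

Step 1 — Angular frequency: ω = 2π·f = 2π·760 = 4775 rad/s.
Step 2 — Component impedances:
  R: Z = R = 30 Ω
  L: Z = jωL = j·4775·0.00128 = 0 + j6.112 Ω
Step 3 — Series combination: Z_total = R + L = 30 + j6.112 Ω = 30.62∠11.5° Ω.

Z = 30 + j6.112 Ω = 30.62∠11.5° Ω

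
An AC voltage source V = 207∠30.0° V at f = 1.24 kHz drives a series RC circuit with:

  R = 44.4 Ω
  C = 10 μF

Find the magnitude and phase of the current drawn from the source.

Step 1 — Angular frequency: ω = 2π·f = 2π·1240 = 7791 rad/s.
Step 2 — Component impedances:
  R: Z = R = 44.4 Ω
  C: Z = 1/(jωC) = -j/(ω·C) = 0 - j12.84 Ω
Step 3 — Series combination: Z_total = R + C = 44.4 - j12.84 Ω = 46.22∠-16.1° Ω.
Step 4 — Source phasor: V = 207∠30.0° V = 179.3 + j103.5 V.
Step 5 — Ohm's law: I = V / Z_total = (179.3 + j103.5) / (44.4 - j12.84) = 3.104 + j3.228 A.
Step 6 — Convert to polar: |I| = 4.479 A, ∠I = 46.1°.

I = 4.479∠46.1° A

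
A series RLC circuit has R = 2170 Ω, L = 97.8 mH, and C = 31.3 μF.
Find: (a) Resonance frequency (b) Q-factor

Step 1 — Resonance condition Im(Z)=0 gives ω₀ = 1/√(LC).
Step 2 — ω₀ = 1/√(0.0978·3.13e-05) = 571.6 rad/s.
Step 3 — f₀ = ω₀/(2π) = 90.97 Hz.
Step 4 — Series Q: Q = ω₀L/R = 571.6·0.0978/2170 = 0.02576.

(a) f₀ = 90.97 Hz  (b) Q = 0.02576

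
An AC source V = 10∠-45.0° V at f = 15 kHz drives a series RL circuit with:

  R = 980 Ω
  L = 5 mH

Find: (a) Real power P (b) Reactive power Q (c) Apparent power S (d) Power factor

Step 1 — Angular frequency: ω = 2π·f = 2π·1.5e+04 = 9.425e+04 rad/s.
Step 2 — Component impedances:
  R: Z = R = 980 Ω
  L: Z = jωL = j·9.425e+04·0.005 = 0 + j471.2 Ω
Step 3 — Series combination: Z_total = R + L = 980 + j471.2 Ω = 1087∠25.7° Ω.
Step 4 — Source phasor: V = 10∠-45.0° V = 7.071 - j7.071 V.
Step 5 — Current: I = V / Z = 0.003042 - j0.008678 A = 0.009196∠-70.7° A.
Step 6 — Complex power: S = V·I* = 0.08288 + j0.03985 VA.
Step 7 — Real power: P = Re(S) = 0.08288 W.
Step 8 — Reactive power: Q = Im(S) = 0.03985 VAR.
Step 9 — Apparent power: |S| = 0.09196 VA.
Step 10 — Power factor: PF = P/|S| = 0.9012 (lagging).

(a) P = 0.08288 W  (b) Q = 0.03985 VAR  (c) S = 0.09196 VA  (d) PF = 0.9012 (lagging)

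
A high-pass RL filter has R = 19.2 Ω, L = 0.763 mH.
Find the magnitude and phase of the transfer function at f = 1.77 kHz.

Step 1 — Angular frequency: ω = 2π·1770 = 1.112e+04 rad/s.
Step 2 — Transfer function: H(jω) = jωL/(R + jωL).
Step 3 — Numerator jωL = j·8.486; denominator R + jωL = 19.2 + j8.486.
Step 4 — H = 0.1634 + j0.3697.
Step 5 — Magnitude: |H| = 0.4042 (-7.9 dB); phase: φ = 66.2°.

|H| = 0.4042 (-7.9 dB), φ = 66.2°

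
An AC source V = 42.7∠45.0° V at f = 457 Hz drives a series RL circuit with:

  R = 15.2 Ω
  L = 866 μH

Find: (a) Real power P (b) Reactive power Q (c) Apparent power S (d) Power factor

Step 1 — Angular frequency: ω = 2π·f = 2π·457 = 2871 rad/s.
Step 2 — Component impedances:
  R: Z = R = 15.2 Ω
  L: Z = jωL = j·2871·0.000866 = 0 + j2.487 Ω
Step 3 — Series combination: Z_total = R + L = 15.2 + j2.487 Ω = 15.4∠9.3° Ω.
Step 4 — Source phasor: V = 42.7∠45.0° V = 30.19 + j30.19 V.
Step 5 — Current: I = V / Z = 2.251 + j1.618 A = 2.772∠35.7° A.
Step 6 — Complex power: S = V·I* = 116.8 + j19.11 VA.
Step 7 — Real power: P = Re(S) = 116.8 W.
Step 8 — Reactive power: Q = Im(S) = 19.11 VAR.
Step 9 — Apparent power: |S| = 118.4 VA.
Step 10 — Power factor: PF = P/|S| = 0.9869 (lagging).

(a) P = 116.8 W  (b) Q = 19.11 VAR  (c) S = 118.4 VA  (d) PF = 0.9869 (lagging)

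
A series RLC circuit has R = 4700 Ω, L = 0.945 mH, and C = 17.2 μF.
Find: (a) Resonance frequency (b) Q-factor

Step 1 — Resonance condition Im(Z)=0 gives ω₀ = 1/√(LC).
Step 2 — ω₀ = 1/√(0.000945·1.72e-05) = 7844 rad/s.
Step 3 — f₀ = ω₀/(2π) = 1248 Hz.
Step 4 — Series Q: Q = ω₀L/R = 7844·0.000945/4700 = 0.001577.

(a) f₀ = 1248 Hz  (b) Q = 0.001577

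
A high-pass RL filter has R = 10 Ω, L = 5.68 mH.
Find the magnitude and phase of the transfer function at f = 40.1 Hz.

Step 1 — Angular frequency: ω = 2π·40.1 = 252 rad/s.
Step 2 — Transfer function: H(jω) = jωL/(R + jωL).
Step 3 — Numerator jωL = j·1.431; denominator R + jωL = 10 + j1.431.
Step 4 — H = 0.02007 + j0.1402.
Step 5 — Magnitude: |H| = 0.1417 (-17.0 dB); phase: φ = 81.9°.

|H| = 0.1417 (-17.0 dB), φ = 81.9°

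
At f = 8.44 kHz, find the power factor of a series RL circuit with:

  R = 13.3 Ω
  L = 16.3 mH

Step 1 — Angular frequency: ω = 2π·f = 2π·8440 = 5.303e+04 rad/s.
Step 2 — Component impedances:
  R: Z = R = 13.3 Ω
  L: Z = jωL = j·5.303e+04·0.0163 = 0 + j864.4 Ω
Step 3 — Series combination: Z_total = R + L = 13.3 + j864.4 Ω = 864.5∠89.1° Ω.
Step 4 — Power factor: PF = cos(φ) = Re(Z)/|Z| = 13.3/864.5 = 0.01538.
Step 5 — Type: Im(Z) = 864.4 ⇒ lagging (phase φ = 89.1°).

PF = 0.01538 (lagging, φ = 89.1°)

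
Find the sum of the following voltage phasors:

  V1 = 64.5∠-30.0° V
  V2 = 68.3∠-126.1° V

Step 1 — Convert each phasor to rectangular form:
  V1 = 64.5·(cos(-30.0°) + j·sin(-30.0°)) = 55.86 - j32.25 V
  V2 = 68.3·(cos(-126.1°) + j·sin(-126.1°)) = -40.24 - j55.19 V
Step 2 — Sum components: V_total = 15.62 - j87.44 V.
Step 3 — Convert to polar: |V_total| = 88.82 V, ∠V_total = -79.9°.

V_total = 88.82∠-79.9° V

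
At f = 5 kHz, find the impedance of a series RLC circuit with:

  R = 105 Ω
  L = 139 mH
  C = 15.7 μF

Step 1 — Angular frequency: ω = 2π·f = 2π·5000 = 3.142e+04 rad/s.
Step 2 — Component impedances:
  R: Z = R = 105 Ω
  L: Z = jωL = j·3.142e+04·0.139 = 0 + j4367 Ω
  C: Z = 1/(jωC) = -j/(ω·C) = 0 - j2.027 Ω
Step 3 — Series combination: Z_total = R + L + C = 105 + j4365 Ω = 4366∠88.6° Ω.

Z = 105 + j4365 Ω = 4366∠88.6° Ω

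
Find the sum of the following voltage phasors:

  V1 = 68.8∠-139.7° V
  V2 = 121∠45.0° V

Step 1 — Convert each phasor to rectangular form:
  V1 = 68.8·(cos(-139.7°) + j·sin(-139.7°)) = -52.47 - j44.5 V
  V2 = 121·(cos(45.0°) + j·sin(45.0°)) = 85.56 + j85.56 V
Step 2 — Sum components: V_total = 33.09 + j41.06 V.
Step 3 — Convert to polar: |V_total| = 52.73 V, ∠V_total = 51.1°.

V_total = 52.73∠51.1° V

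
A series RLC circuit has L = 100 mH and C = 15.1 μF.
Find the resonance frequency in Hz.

Step 1 — Resonance condition Im(Z)=0 gives ω₀ = 1/√(LC).
Step 2 — ω₀ = 1/√(0.1·1.51e-05) = 813.8 rad/s.
Step 3 — f₀ = ω₀/(2π) = 129.5 Hz.

f₀ = 129.5 Hz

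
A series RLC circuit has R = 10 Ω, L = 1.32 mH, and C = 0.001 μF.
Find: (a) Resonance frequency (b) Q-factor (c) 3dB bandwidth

Step 1 — Resonance condition Im(Z)=0 gives ω₀ = 1/√(LC).
Step 2 — ω₀ = 1/√(0.00132·1e-09) = 8.704e+05 rad/s.
Step 3 — f₀ = ω₀/(2π) = 1.385e+05 Hz.
Step 4 — Series Q: Q = ω₀L/R = 8.704e+05·0.00132/10 = 114.9.
Step 5 — 3dB bandwidth: Δω = ω₀/Q = 7576 rad/s; BW = Δω/(2π) = 1206 Hz.

(a) f₀ = 1.385e+05 Hz  (b) Q = 114.9  (c) BW = 1206 Hz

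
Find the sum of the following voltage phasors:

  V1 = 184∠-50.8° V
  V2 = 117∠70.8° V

Step 1 — Convert each phasor to rectangular form:
  V1 = 184·(cos(-50.8°) + j·sin(-50.8°)) = 116.3 - j142.6 V
  V2 = 117·(cos(70.8°) + j·sin(70.8°)) = 38.48 + j110.5 V
Step 2 — Sum components: V_total = 154.8 - j32.1 V.
Step 3 — Convert to polar: |V_total| = 158.1 V, ∠V_total = -11.7°.

V_total = 158.1∠-11.7° V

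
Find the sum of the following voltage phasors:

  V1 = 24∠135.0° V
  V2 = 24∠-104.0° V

Step 1 — Convert each phasor to rectangular form:
  V1 = 24·(cos(135.0°) + j·sin(135.0°)) = -16.97 + j16.97 V
  V2 = 24·(cos(-104.0°) + j·sin(-104.0°)) = -5.806 - j23.29 V
Step 2 — Sum components: V_total = -22.78 - j6.317 V.
Step 3 — Convert to polar: |V_total| = 23.64 V, ∠V_total = -164.5°.

V_total = 23.64∠-164.5° V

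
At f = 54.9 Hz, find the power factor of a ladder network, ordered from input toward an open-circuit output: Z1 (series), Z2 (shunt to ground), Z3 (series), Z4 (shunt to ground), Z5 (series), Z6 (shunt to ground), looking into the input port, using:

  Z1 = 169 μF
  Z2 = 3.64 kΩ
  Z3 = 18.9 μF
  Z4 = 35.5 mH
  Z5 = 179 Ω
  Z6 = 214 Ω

Step 1 — Angular frequency: ω = 2π·f = 2π·54.9 = 344.9 rad/s.
Step 2 — Component impedances:
  Z1: Z = 1/(jωC) = -j/(ω·C) = 0 - j17.15 Ω
  Z2: Z = R = 3640 Ω
  Z3: Z = 1/(jωC) = -j/(ω·C) = 0 - j153.4 Ω
  Z4: Z = jωL = j·344.9·0.0355 = 0 + j12.25 Ω
  Z5: Z = R = 179 Ω
  Z6: Z = R = 214 Ω
Step 3 — Ladder network (open output): work backward from the far end, alternating series and parallel combinations. Z_in = 5.845 - j158.1 Ω = 158.2∠-87.9° Ω.
Step 4 — Power factor: PF = cos(φ) = Re(Z)/|Z| = 5.845/158.2 = 0.03695.
Step 5 — Type: Im(Z) = -158.1 ⇒ leading (phase φ = -87.9°).

PF = 0.03695 (leading, φ = -87.9°)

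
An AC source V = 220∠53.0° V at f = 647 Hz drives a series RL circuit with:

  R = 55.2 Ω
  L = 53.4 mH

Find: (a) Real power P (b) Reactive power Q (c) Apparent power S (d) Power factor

Step 1 — Angular frequency: ω = 2π·f = 2π·647 = 4065 rad/s.
Step 2 — Component impedances:
  R: Z = R = 55.2 Ω
  L: Z = jωL = j·4065·0.0534 = 0 + j217.1 Ω
Step 3 — Series combination: Z_total = R + L = 55.2 + j217.1 Ω = 224∠75.7° Ω.
Step 4 — Source phasor: V = 220∠53.0° V = 132.4 + j175.7 V.
Step 5 — Current: I = V / Z = 0.9059 - j0.3796 A = 0.9822∠-22.7° A.
Step 6 — Complex power: S = V·I* = 53.25 + j209.4 VA.
Step 7 — Real power: P = Re(S) = 53.25 W.
Step 8 — Reactive power: Q = Im(S) = 209.4 VAR.
Step 9 — Apparent power: |S| = 216.1 VA.
Step 10 — Power factor: PF = P/|S| = 0.2464 (lagging).

(a) P = 53.25 W  (b) Q = 209.4 VAR  (c) S = 216.1 VA  (d) PF = 0.2464 (lagging)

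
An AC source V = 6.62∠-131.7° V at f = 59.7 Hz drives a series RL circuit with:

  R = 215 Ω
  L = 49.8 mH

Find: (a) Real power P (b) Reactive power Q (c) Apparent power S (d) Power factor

Step 1 — Angular frequency: ω = 2π·f = 2π·59.7 = 375.1 rad/s.
Step 2 — Component impedances:
  R: Z = R = 215 Ω
  L: Z = jωL = j·375.1·0.0498 = 0 + j18.68 Ω
Step 3 — Series combination: Z_total = R + L = 215 + j18.68 Ω = 215.8∠5.0° Ω.
Step 4 — Source phasor: V = 6.62∠-131.7° V = -4.404 - j4.943 V.
Step 5 — Current: I = V / Z = -0.02231 - j0.02105 A = 0.03068∠-136.7° A.
Step 6 — Complex power: S = V·I* = 0.2023 + j0.01758 VA.
Step 7 — Real power: P = Re(S) = 0.2023 W.
Step 8 — Reactive power: Q = Im(S) = 0.01758 VAR.
Step 9 — Apparent power: |S| = 0.2031 VA.
Step 10 — Power factor: PF = P/|S| = 0.9962 (lagging).

(a) P = 0.2023 W  (b) Q = 0.01758 VAR  (c) S = 0.2031 VA  (d) PF = 0.9962 (lagging)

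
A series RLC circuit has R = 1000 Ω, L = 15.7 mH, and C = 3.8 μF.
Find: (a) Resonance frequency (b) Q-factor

Step 1 — Resonance condition Im(Z)=0 gives ω₀ = 1/√(LC).
Step 2 — ω₀ = 1/√(0.0157·3.8e-06) = 4094 rad/s.
Step 3 — f₀ = ω₀/(2π) = 651.6 Hz.
Step 4 — Series Q: Q = ω₀L/R = 4094·0.0157/1000 = 0.06428.

(a) f₀ = 651.6 Hz  (b) Q = 0.06428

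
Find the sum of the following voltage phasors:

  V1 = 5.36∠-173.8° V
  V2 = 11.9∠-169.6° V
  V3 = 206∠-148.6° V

Step 1 — Convert each phasor to rectangular form:
  V1 = 5.36·(cos(-173.8°) + j·sin(-173.8°)) = -5.329 - j0.5789 V
  V2 = 11.9·(cos(-169.6°) + j·sin(-169.6°)) = -11.7 - j2.148 V
  V3 = 206·(cos(-148.6°) + j·sin(-148.6°)) = -175.8 - j107.3 V
Step 2 — Sum components: V_total = -192.9 - j110.1 V.
Step 3 — Convert to polar: |V_total| = 222.1 V, ∠V_total = -150.3°.

V_total = 222.1∠-150.3° V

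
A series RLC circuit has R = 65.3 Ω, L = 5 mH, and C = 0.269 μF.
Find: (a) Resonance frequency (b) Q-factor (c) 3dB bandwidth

Step 1 — Resonance condition Im(Z)=0 gives ω₀ = 1/√(LC).
Step 2 — ω₀ = 1/√(0.005·2.69e-07) = 2.727e+04 rad/s.
Step 3 — f₀ = ω₀/(2π) = 4340 Hz.
Step 4 — Series Q: Q = ω₀L/R = 2.727e+04·0.005/65.3 = 2.088.
Step 5 — 3dB bandwidth: Δω = ω₀/Q = 1.306e+04 rad/s; BW = Δω/(2π) = 2079 Hz.

(a) f₀ = 4340 Hz  (b) Q = 2.088  (c) BW = 2079 Hz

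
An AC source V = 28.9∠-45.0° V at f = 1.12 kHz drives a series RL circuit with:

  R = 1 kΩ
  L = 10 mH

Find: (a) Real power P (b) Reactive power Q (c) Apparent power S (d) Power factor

Step 1 — Angular frequency: ω = 2π·f = 2π·1120 = 7037 rad/s.
Step 2 — Component impedances:
  R: Z = R = 1000 Ω
  L: Z = jωL = j·7037·0.01 = 0 + j70.37 Ω
Step 3 — Series combination: Z_total = R + L = 1000 + j70.37 Ω = 1002∠4.0° Ω.
Step 4 — Source phasor: V = 28.9∠-45.0° V = 20.44 - j20.44 V.
Step 5 — Current: I = V / Z = 0.0189 - j0.02177 A = 0.02883∠-49.0° A.
Step 6 — Complex power: S = V·I* = 0.8311 + j0.05849 VA.
Step 7 — Real power: P = Re(S) = 0.8311 W.
Step 8 — Reactive power: Q = Im(S) = 0.05849 VAR.
Step 9 — Apparent power: |S| = 0.8331 VA.
Step 10 — Power factor: PF = P/|S| = 0.9975 (lagging).

(a) P = 0.8311 W  (b) Q = 0.05849 VAR  (c) S = 0.8331 VA  (d) PF = 0.9975 (lagging)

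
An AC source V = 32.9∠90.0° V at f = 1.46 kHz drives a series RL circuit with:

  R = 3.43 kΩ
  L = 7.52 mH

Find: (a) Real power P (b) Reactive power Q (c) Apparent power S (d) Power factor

Step 1 — Angular frequency: ω = 2π·f = 2π·1460 = 9173 rad/s.
Step 2 — Component impedances:
  R: Z = R = 3430 Ω
  L: Z = jωL = j·9173·0.00752 = 0 + j68.98 Ω
Step 3 — Series combination: Z_total = R + L = 3430 + j68.98 Ω = 3431∠1.2° Ω.
Step 4 — Source phasor: V = 32.9∠90.0° V = 0 + j32.9 V.
Step 5 — Current: I = V / Z = 0.0001928 + j0.009588 A = 0.00959∠88.8° A.
Step 6 — Complex power: S = V·I* = 0.3154 + j0.006344 VA.
Step 7 — Real power: P = Re(S) = 0.3154 W.
Step 8 — Reactive power: Q = Im(S) = 0.006344 VAR.
Step 9 — Apparent power: |S| = 0.3155 VA.
Step 10 — Power factor: PF = P/|S| = 0.9998 (lagging).

(a) P = 0.3154 W  (b) Q = 0.006344 VAR  (c) S = 0.3155 VA  (d) PF = 0.9998 (lagging)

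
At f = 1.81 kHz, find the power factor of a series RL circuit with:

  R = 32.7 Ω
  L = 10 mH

Step 1 — Angular frequency: ω = 2π·f = 2π·1810 = 1.137e+04 rad/s.
Step 2 — Component impedances:
  R: Z = R = 32.7 Ω
  L: Z = jωL = j·1.137e+04·0.01 = 0 + j113.7 Ω
Step 3 — Series combination: Z_total = R + L = 32.7 + j113.7 Ω = 118.3∠74.0° Ω.
Step 4 — Power factor: PF = cos(φ) = Re(Z)/|Z| = 32.7/118.33 = 0.2763.
Step 5 — Type: Im(Z) = 113.7 ⇒ lagging (phase φ = 74.0°).

PF = 0.2763 (lagging, φ = 74.0°)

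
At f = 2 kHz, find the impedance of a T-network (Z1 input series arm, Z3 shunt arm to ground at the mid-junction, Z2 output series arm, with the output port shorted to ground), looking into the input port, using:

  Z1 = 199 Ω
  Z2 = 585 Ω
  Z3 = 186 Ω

Step 1 — Angular frequency: ω = 2π·f = 2π·2000 = 1.257e+04 rad/s.
Step 2 — Component impedances:
  Z1: Z = R = 199 Ω
  Z2: Z = R = 585 Ω
  Z3: Z = R = 186 Ω
Step 3 — With the output port shorted to ground, the output series arm Z2 runs from the junction to ground; the shunt arm Z3 also runs from the junction to ground. They appear in parallel: Z3 || Z2 = 141.1 Ω.
Step 4 — Series with input arm Z1: Z_in = Z1 + (Z3 || Z2) = 340.1 Ω = 340.1∠0.0° Ω.

Z = 340.1 Ω = 340.1∠0.0° Ω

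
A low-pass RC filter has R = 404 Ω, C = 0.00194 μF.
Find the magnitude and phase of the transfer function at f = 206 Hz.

Step 1 — Angular frequency: ω = 2π·206 = 1294 rad/s.
Step 2 — Transfer function: H(jω) = 1/(1 + jωRC).
Step 3 — Denominator: 1 + jωRC = 1 + j·1294·404·1.94e-09 = 1 + j0.001014.
Step 4 — H = 1 - j0.001014.
Step 5 — Magnitude: |H| = 1 (-0.0 dB); phase: φ = -0.1°.

|H| = 1 (-0.0 dB), φ = -0.1°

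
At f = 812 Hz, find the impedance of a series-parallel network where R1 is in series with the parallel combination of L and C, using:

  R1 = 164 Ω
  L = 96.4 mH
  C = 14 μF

Step 1 — Angular frequency: ω = 2π·f = 2π·812 = 5102 rad/s.
Step 2 — Component impedances:
  R1: Z = R = 164 Ω
  L: Z = jωL = j·5102·0.0964 = 0 + j491.8 Ω
  C: Z = 1/(jωC) = -j/(ω·C) = 0 - j14 Ω
Step 3 — Parallel branch: L || C = 1/(1/L + 1/C) = 0 - j14.41 Ω.
Step 4 — Series with R1: Z_total = R1 + (L || C) = 164 - j14.41 Ω = 164.6∠-5.0° Ω.

Z = 164 - j14.41 Ω = 164.6∠-5.0° Ω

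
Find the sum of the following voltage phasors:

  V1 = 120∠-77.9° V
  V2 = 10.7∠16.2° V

Step 1 — Convert each phasor to rectangular form:
  V1 = 120·(cos(-77.9°) + j·sin(-77.9°)) = 25.15 - j117.3 V
  V2 = 10.7·(cos(16.2°) + j·sin(16.2°)) = 10.28 + j2.985 V
Step 2 — Sum components: V_total = 35.43 - j114.3 V.
Step 3 — Convert to polar: |V_total| = 119.7 V, ∠V_total = -72.8°.

V_total = 119.7∠-72.8° V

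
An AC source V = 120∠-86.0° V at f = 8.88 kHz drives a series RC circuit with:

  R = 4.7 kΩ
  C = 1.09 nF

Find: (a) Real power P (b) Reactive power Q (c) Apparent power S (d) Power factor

Step 1 — Angular frequency: ω = 2π·f = 2π·8880 = 5.579e+04 rad/s.
Step 2 — Component impedances:
  R: Z = R = 4700 Ω
  C: Z = 1/(jωC) = -j/(ω·C) = 0 - j1.644e+04 Ω
Step 3 — Series combination: Z_total = R + C = 4700 - j1.644e+04 Ω = 1.71e+04∠-74.0° Ω.
Step 4 — Source phasor: V = 120∠-86.0° V = 8.371 - j119.7 V.
Step 5 — Current: I = V / Z = 0.006865 - j0.001453 A = 0.007017∠-12.0° A.
Step 6 — Complex power: S = V·I* = 0.2314 - j0.8096 VA.
Step 7 — Real power: P = Re(S) = 0.2314 W.
Step 8 — Reactive power: Q = Im(S) = -0.8096 VAR.
Step 9 — Apparent power: |S| = 0.842 VA.
Step 10 — Power factor: PF = P/|S| = 0.2748 (leading).

(a) P = 0.2314 W  (b) Q = -0.8096 VAR  (c) S = 0.842 VA  (d) PF = 0.2748 (leading)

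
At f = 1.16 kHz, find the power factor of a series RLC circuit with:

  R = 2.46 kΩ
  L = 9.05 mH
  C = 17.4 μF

Step 1 — Angular frequency: ω = 2π·f = 2π·1160 = 7288 rad/s.
Step 2 — Component impedances:
  R: Z = R = 2460 Ω
  L: Z = jωL = j·7288·0.00905 = 0 + j65.96 Ω
  C: Z = 1/(jωC) = -j/(ω·C) = 0 - j7.885 Ω
Step 3 — Series combination: Z_total = R + L + C = 2460 + j58.08 Ω = 2461∠1.4° Ω.
Step 4 — Power factor: PF = cos(φ) = Re(Z)/|Z| = 2460/2460.7 = 0.9997.
Step 5 — Type: Im(Z) = 58.08 ⇒ lagging (phase φ = 1.4°).

PF = 0.9997 (lagging, φ = 1.4°)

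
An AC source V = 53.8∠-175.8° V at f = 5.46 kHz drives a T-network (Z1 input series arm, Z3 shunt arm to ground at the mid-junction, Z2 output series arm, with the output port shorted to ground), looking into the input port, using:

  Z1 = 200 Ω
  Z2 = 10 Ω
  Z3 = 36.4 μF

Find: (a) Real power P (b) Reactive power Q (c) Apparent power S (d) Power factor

Step 1 — Angular frequency: ω = 2π·f = 2π·5460 = 3.431e+04 rad/s.
Step 2 — Component impedances:
  Z1: Z = R = 200 Ω
  Z2: Z = R = 10 Ω
  Z3: Z = 1/(jωC) = -j/(ω·C) = 0 - j0.8008 Ω
Step 3 — With the output port shorted to ground, the output series arm Z2 runs from the junction to ground; the shunt arm Z3 also runs from the junction to ground. They appear in parallel: Z3 || Z2 = 0.06372 - j0.7957 Ω.
Step 4 — Series with input arm Z1: Z_in = Z1 + (Z3 || Z2) = 200.1 - j0.7957 Ω = 200.1∠-0.2° Ω.
Step 5 — Source phasor: V = 53.8∠-175.8° V = -53.66 - j3.94 V.
Step 6 — Current: I = V / Z = -0.2681 - j0.02076 A = 0.2689∠-175.6° A.
Step 7 — Complex power: S = V·I* = 14.47 - j0.05754 VA.
Step 8 — Real power: P = Re(S) = 14.47 W.
Step 9 — Reactive power: Q = Im(S) = -0.05754 VAR.
Step 10 — Apparent power: |S| = 14.47 VA.
Step 11 — Power factor: PF = P/|S| = 1 (leading).

(a) P = 14.47 W  (b) Q = -0.05754 VAR  (c) S = 14.47 VA  (d) PF = 1 (leading)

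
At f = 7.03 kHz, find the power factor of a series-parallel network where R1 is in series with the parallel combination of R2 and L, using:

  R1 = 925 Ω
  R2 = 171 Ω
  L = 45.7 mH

Step 1 — Angular frequency: ω = 2π·f = 2π·7030 = 4.417e+04 rad/s.
Step 2 — Component impedances:
  R1: Z = R = 925 Ω
  R2: Z = R = 171 Ω
  L: Z = jωL = j·4.417e+04·0.0457 = 0 + j2019 Ω
Step 3 — Parallel branch: R2 || L = 1/(1/R2 + 1/L) = 169.8 + j14.38 Ω.
Step 4 — Series with R1: Z_total = R1 + (R2 || L) = 1095 + j14.38 Ω = 1095∠0.8° Ω.
Step 5 — Power factor: PF = cos(φ) = Re(Z)/|Z| = 1094.8/1094.9 = 0.9999.
Step 6 — Type: Im(Z) = 14.38 ⇒ lagging (phase φ = 0.8°).

PF = 0.9999 (lagging, φ = 0.8°)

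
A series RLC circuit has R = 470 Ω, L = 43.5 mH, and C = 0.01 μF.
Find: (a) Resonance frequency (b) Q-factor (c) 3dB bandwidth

Step 1 — Resonance condition Im(Z)=0 gives ω₀ = 1/√(LC).
Step 2 — ω₀ = 1/√(0.0435·1e-08) = 4.795e+04 rad/s.
Step 3 — f₀ = ω₀/(2π) = 7631 Hz.
Step 4 — Series Q: Q = ω₀L/R = 4.795e+04·0.0435/470 = 4.438.
Step 5 — 3dB bandwidth: Δω = ω₀/Q = 1.08e+04 rad/s; BW = Δω/(2π) = 1720 Hz.

(a) f₀ = 7631 Hz  (b) Q = 4.438  (c) BW = 1720 Hz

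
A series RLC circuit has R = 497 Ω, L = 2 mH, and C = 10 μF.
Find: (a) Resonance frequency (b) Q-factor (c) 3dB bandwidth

Step 1 — Resonance condition Im(Z)=0 gives ω₀ = 1/√(LC).
Step 2 — ω₀ = 1/√(0.002·1e-05) = 7071 rad/s.
Step 3 — f₀ = ω₀/(2π) = 1125 Hz.
Step 4 — Series Q: Q = ω₀L/R = 7071·0.002/497 = 0.02846.
Step 5 — 3dB bandwidth: Δω = ω₀/Q = 2.485e+05 rad/s; BW = Δω/(2π) = 3.955e+04 Hz.

(a) f₀ = 1125 Hz  (b) Q = 0.02846  (c) BW = 3.955e+04 Hz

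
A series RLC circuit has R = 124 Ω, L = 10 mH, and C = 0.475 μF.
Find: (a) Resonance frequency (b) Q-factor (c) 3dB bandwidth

Step 1 — Resonance condition Im(Z)=0 gives ω₀ = 1/√(LC).
Step 2 — ω₀ = 1/√(0.01·4.75e-07) = 1.451e+04 rad/s.
Step 3 — f₀ = ω₀/(2π) = 2309 Hz.
Step 4 — Series Q: Q = ω₀L/R = 1.451e+04·0.01/124 = 1.17.
Step 5 — 3dB bandwidth: Δω = ω₀/Q = 1.24e+04 rad/s; BW = Δω/(2π) = 1974 Hz.

(a) f₀ = 2309 Hz  (b) Q = 1.17  (c) BW = 1974 Hz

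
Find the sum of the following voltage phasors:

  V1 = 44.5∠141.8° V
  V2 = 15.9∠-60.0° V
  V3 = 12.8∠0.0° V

Step 1 — Convert each phasor to rectangular form:
  V1 = 44.5·(cos(141.8°) + j·sin(141.8°)) = -34.97 + j27.52 V
  V2 = 15.9·(cos(-60.0°) + j·sin(-60.0°)) = 7.95 - j13.77 V
  V3 = 12.8·(cos(0.0°) + j·sin(0.0°)) = 12.8 V
Step 2 — Sum components: V_total = -14.22 + j13.75 V.
Step 3 — Convert to polar: |V_total| = 19.78 V, ∠V_total = 136.0°.

V_total = 19.78∠136.0° V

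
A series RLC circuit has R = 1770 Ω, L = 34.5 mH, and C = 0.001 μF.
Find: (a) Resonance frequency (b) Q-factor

Step 1 — Resonance condition Im(Z)=0 gives ω₀ = 1/√(LC).
Step 2 — ω₀ = 1/√(0.0345·1e-09) = 1.703e+05 rad/s.
Step 3 — f₀ = ω₀/(2π) = 2.71e+04 Hz.
Step 4 — Series Q: Q = ω₀L/R = 1.703e+05·0.0345/1770 = 3.318.

(a) f₀ = 2.71e+04 Hz  (b) Q = 3.318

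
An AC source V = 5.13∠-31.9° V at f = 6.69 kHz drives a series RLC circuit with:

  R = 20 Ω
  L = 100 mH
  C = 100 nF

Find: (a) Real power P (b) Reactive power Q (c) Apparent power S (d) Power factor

Step 1 — Angular frequency: ω = 2π·f = 2π·6690 = 4.203e+04 rad/s.
Step 2 — Component impedances:
  R: Z = R = 20 Ω
  L: Z = jωL = j·4.203e+04·0.1 = 0 + j4203 Ω
  C: Z = 1/(jωC) = -j/(ω·C) = 0 - j237.9 Ω
Step 3 — Series combination: Z_total = R + L + C = 20 + j3966 Ω = 3966∠89.7° Ω.
Step 4 — Source phasor: V = 5.13∠-31.9° V = 4.355 - j2.711 V.
Step 5 — Current: I = V / Z = -0.0006781 - j0.001102 A = 0.001294∠-121.6° A.
Step 6 — Complex power: S = V·I* = 3.347e-05 + j0.006636 VA.
Step 7 — Real power: P = Re(S) = 3.347e-05 W.
Step 8 — Reactive power: Q = Im(S) = 0.006636 VAR.
Step 9 — Apparent power: |S| = 0.006636 VA.
Step 10 — Power factor: PF = P/|S| = 0.005043 (lagging).

(a) P = 3.347e-05 W  (b) Q = 0.006636 VAR  (c) S = 0.006636 VA  (d) PF = 0.005043 (lagging)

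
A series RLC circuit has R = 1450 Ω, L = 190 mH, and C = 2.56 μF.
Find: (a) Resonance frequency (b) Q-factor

Step 1 — Resonance condition Im(Z)=0 gives ω₀ = 1/√(LC).
Step 2 — ω₀ = 1/√(0.19·2.56e-06) = 1434 rad/s.
Step 3 — f₀ = ω₀/(2π) = 228.2 Hz.
Step 4 — Series Q: Q = ω₀L/R = 1434·0.19/1450 = 0.1879.

(a) f₀ = 228.2 Hz  (b) Q = 0.1879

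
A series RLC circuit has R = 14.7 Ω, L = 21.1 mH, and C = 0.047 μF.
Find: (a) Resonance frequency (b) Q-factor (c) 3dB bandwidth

Step 1 — Resonance: ω₀ = 1/√(LC) = 1/√(0.0211·4.7e-08) = 3.175e+04 rad/s.
Step 2 — f₀ = ω₀/(2π) = 5054 Hz.
Step 3 — Series Q: Q = ω₀L/R = 3.175e+04·0.0211/14.7 = 45.58.
Step 4 — Bandwidth: Δω = ω₀/Q = 696.7 rad/s; BW = Δω/(2π) = 110.9 Hz.

(a) f₀ = 5054 Hz  (b) Q = 45.58  (c) BW = 110.9 Hz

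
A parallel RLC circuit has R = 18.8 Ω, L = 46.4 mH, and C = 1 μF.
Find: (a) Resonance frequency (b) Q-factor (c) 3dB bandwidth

Step 1 — Resonance: ω₀ = 1/√(LC) = 1/√(0.0464·1e-06) = 4642 rad/s.
Step 2 — f₀ = ω₀/(2π) = 738.9 Hz.
Step 3 — Parallel Q: Q = R/(ω₀L) = 18.8/(4642·0.0464) = 0.08728.
Step 4 — Bandwidth: Δω = ω₀/Q = 5.319e+04 rad/s; BW = Δω/(2π) = 8466 Hz.

(a) f₀ = 738.9 Hz  (b) Q = 0.08728  (c) BW = 8466 Hz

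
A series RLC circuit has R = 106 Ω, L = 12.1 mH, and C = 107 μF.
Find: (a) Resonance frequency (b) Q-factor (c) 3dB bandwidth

Step 1 — Resonance: ω₀ = 1/√(LC) = 1/√(0.0121·0.000107) = 878.9 rad/s.
Step 2 — f₀ = ω₀/(2π) = 139.9 Hz.
Step 3 — Series Q: Q = ω₀L/R = 878.9·0.0121/106 = 0.1003.
Step 4 — Bandwidth: Δω = ω₀/Q = 8760 rad/s; BW = Δω/(2π) = 1394 Hz.

(a) f₀ = 139.9 Hz  (b) Q = 0.1003  (c) BW = 1394 Hz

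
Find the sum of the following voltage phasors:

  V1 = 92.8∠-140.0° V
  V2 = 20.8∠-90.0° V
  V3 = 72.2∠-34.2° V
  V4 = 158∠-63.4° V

Step 1 — Convert each phasor to rectangular form:
  V1 = 92.8·(cos(-140.0°) + j·sin(-140.0°)) = -71.09 - j59.65 V
  V2 = 20.8·(cos(-90.0°) + j·sin(-90.0°)) = 0 - j20.8 V
  V3 = 72.2·(cos(-34.2°) + j·sin(-34.2°)) = 59.72 - j40.58 V
  V4 = 158·(cos(-63.4°) + j·sin(-63.4°)) = 70.75 - j141.3 V
Step 2 — Sum components: V_total = 59.37 - j262.3 V.
Step 3 — Convert to polar: |V_total| = 268.9 V, ∠V_total = -77.2°.

V_total = 268.9∠-77.2° V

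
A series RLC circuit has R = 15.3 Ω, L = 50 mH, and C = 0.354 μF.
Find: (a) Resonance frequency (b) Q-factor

Step 1 — Resonance condition Im(Z)=0 gives ω₀ = 1/√(LC).
Step 2 — ω₀ = 1/√(0.05·3.54e-07) = 7516 rad/s.
Step 3 — f₀ = ω₀/(2π) = 1196 Hz.
Step 4 — Series Q: Q = ω₀L/R = 7516·0.05/15.3 = 24.56.

(a) f₀ = 1196 Hz  (b) Q = 24.56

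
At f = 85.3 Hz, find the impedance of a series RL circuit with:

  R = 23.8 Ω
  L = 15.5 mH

Step 1 — Angular frequency: ω = 2π·f = 2π·85.3 = 536 rad/s.
Step 2 — Component impedances:
  R: Z = R = 23.8 Ω
  L: Z = jωL = j·536·0.0155 = 0 + j8.307 Ω
Step 3 — Series combination: Z_total = R + L = 23.8 + j8.307 Ω = 25.21∠19.2° Ω.

Z = 23.8 + j8.307 Ω = 25.21∠19.2° Ω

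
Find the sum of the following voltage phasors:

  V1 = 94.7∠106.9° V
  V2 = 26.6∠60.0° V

Step 1 — Convert each phasor to rectangular form:
  V1 = 94.7·(cos(106.9°) + j·sin(106.9°)) = -27.53 + j90.61 V
  V2 = 26.6·(cos(60.0°) + j·sin(60.0°)) = 13.3 + j23.04 V
Step 2 — Sum components: V_total = -14.23 + j113.6 V.
Step 3 — Convert to polar: |V_total| = 114.5 V, ∠V_total = 97.1°.

V_total = 114.5∠97.1° V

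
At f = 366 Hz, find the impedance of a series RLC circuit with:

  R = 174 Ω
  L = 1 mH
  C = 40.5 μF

Step 1 — Angular frequency: ω = 2π·f = 2π·366 = 2300 rad/s.
Step 2 — Component impedances:
  R: Z = R = 174 Ω
  L: Z = jωL = j·2300·0.001 = 0 + j2.3 Ω
  C: Z = 1/(jωC) = -j/(ω·C) = 0 - j10.74 Ω
Step 3 — Series combination: Z_total = R + L + C = 174 - j8.437 Ω = 174.2∠-2.8° Ω.

Z = 174 - j8.437 Ω = 174.2∠-2.8° Ω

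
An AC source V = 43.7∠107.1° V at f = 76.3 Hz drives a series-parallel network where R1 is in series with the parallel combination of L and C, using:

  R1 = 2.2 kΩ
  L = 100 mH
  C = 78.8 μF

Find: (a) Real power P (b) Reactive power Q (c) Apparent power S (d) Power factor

Step 1 — Angular frequency: ω = 2π·f = 2π·76.3 = 479.4 rad/s.
Step 2 — Component impedances:
  R1: Z = R = 2200 Ω
  L: Z = jωL = j·479.4·0.1 = 0 + j47.94 Ω
  C: Z = 1/(jωC) = -j/(ω·C) = 0 - j26.47 Ω
Step 3 — Parallel branch: L || C = 1/(1/L + 1/C) = 0 - j59.11 Ω.
Step 4 — Series with R1: Z_total = R1 + (L || C) = 2200 - j59.11 Ω = 2201∠-1.5° Ω.
Step 5 — Source phasor: V = 43.7∠107.1° V = -12.85 + j41.77 V.
Step 6 — Current: I = V / Z = -0.006346 + j0.01882 A = 0.01986∠108.6° A.
Step 7 — Complex power: S = V·I* = 0.8674 - j0.02331 VA.
Step 8 — Real power: P = Re(S) = 0.8674 W.
Step 9 — Reactive power: Q = Im(S) = -0.02331 VAR.
Step 10 — Apparent power: |S| = 0.8677 VA.
Step 11 — Power factor: PF = P/|S| = 0.9996 (leading).

(a) P = 0.8674 W  (b) Q = -0.02331 VAR  (c) S = 0.8677 VA  (d) PF = 0.9996 (leading)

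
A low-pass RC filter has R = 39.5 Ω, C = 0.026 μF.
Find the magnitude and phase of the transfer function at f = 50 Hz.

Step 1 — Angular frequency: ω = 2π·50 = 314.2 rad/s.
Step 2 — Transfer function: H(jω) = 1/(1 + jωRC).
Step 3 — Denominator: 1 + jωRC = 1 + j·314.2·39.5·2.6e-08 = 1 + j0.0003226.
Step 4 — H = 1 - j0.0003226.
Step 5 — Magnitude: |H| = 1 (-0.0 dB); phase: φ = -0.0°.

|H| = 1 (-0.0 dB), φ = -0.0°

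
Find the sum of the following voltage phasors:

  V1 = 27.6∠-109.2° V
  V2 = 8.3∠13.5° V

Step 1 — Convert each phasor to rectangular form:
  V1 = 27.6·(cos(-109.2°) + j·sin(-109.2°)) = -9.077 - j26.06 V
  V2 = 8.3·(cos(13.5°) + j·sin(13.5°)) = 8.071 + j1.938 V
Step 2 — Sum components: V_total = -1.006 - j24.13 V.
Step 3 — Convert to polar: |V_total| = 24.15 V, ∠V_total = -92.4°.

V_total = 24.15∠-92.4° V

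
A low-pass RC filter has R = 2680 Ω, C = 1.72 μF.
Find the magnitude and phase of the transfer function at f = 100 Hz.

Step 1 — Angular frequency: ω = 2π·100 = 628.3 rad/s.
Step 2 — Transfer function: H(jω) = 1/(1 + jωRC).
Step 3 — Denominator: 1 + jωRC = 1 + j·628.3·2680·1.72e-06 = 1 + j2.896.
Step 4 — H = 0.1065 - j0.3085.
Step 5 — Magnitude: |H| = 0.3264 (-9.7 dB); phase: φ = -71.0°.

|H| = 0.3264 (-9.7 dB), φ = -71.0°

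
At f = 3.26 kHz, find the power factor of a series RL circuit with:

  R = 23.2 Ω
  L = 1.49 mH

Step 1 — Angular frequency: ω = 2π·f = 2π·3260 = 2.048e+04 rad/s.
Step 2 — Component impedances:
  R: Z = R = 23.2 Ω
  L: Z = jωL = j·2.048e+04·0.00149 = 0 + j30.52 Ω
Step 3 — Series combination: Z_total = R + L = 23.2 + j30.52 Ω = 38.34∠52.8° Ω.
Step 4 — Power factor: PF = cos(φ) = Re(Z)/|Z| = 23.2/38.337 = 0.6052.
Step 5 — Type: Im(Z) = 30.52 ⇒ lagging (phase φ = 52.8°).

PF = 0.6052 (lagging, φ = 52.8°)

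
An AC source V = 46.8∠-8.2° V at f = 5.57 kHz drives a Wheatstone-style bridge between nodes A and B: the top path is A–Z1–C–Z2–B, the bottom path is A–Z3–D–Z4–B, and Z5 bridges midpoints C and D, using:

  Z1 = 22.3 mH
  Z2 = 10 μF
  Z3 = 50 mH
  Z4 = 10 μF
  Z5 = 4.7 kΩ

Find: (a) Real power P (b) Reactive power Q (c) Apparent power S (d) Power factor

Step 1 — Angular frequency: ω = 2π·f = 2π·5570 = 3.5e+04 rad/s.
Step 2 — Component impedances:
  Z1: Z = jωL = j·3.5e+04·0.0223 = 0 + j780.4 Ω
  Z2: Z = 1/(jωC) = -j/(ω·C) = 0 - j2.857 Ω
  Z3: Z = jωL = j·3.5e+04·0.05 = 0 + j1750 Ω
  Z4: Z = 1/(jωC) = -j/(ω·C) = 0 - j2.857 Ω
  Z5: Z = R = 4700 Ω
Step 3 — Bridge requires nodal analysis (the Z5 bridge couples midpoints C and D, so the two paths cannot be reduced to a simple series/parallel combination). Setting node B to ground and injecting 1 A at node A, the 3-node admittance system at A, C, D solves to V_A = Z_AB = 0.0002561 + j538.1 Ω = 538.1∠90.0° Ω.
Step 4 — Source phasor: V = 46.8∠-8.2° V = 46.32 - j6.675 V.
Step 5 — Current: I = V / Z = -0.01241 - j0.08609 A = 0.08698∠-98.2° A.
Step 6 — Complex power: S = V·I* = 1.938e-06 + j4.07 VA.
Step 7 — Real power: P = Re(S) = 1.938e-06 W.
Step 8 — Reactive power: Q = Im(S) = 4.07 VAR.
Step 9 — Apparent power: |S| = 4.07 VA.
Step 10 — Power factor: PF = P/|S| = 4.76e-07 (lagging).

(a) P = 1.938e-06 W  (b) Q = 4.07 VAR  (c) S = 4.07 VA  (d) PF = 4.76e-07 (lagging)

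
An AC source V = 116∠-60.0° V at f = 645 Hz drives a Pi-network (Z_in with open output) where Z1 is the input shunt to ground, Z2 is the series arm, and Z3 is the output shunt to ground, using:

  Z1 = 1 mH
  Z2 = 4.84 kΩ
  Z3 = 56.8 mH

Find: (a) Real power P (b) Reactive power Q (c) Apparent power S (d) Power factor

Step 1 — Angular frequency: ω = 2π·f = 2π·645 = 4053 rad/s.
Step 2 — Component impedances:
  Z1: Z = jωL = j·4053·0.001 = 0 + j4.053 Ω
  Z2: Z = R = 4840 Ω
  Z3: Z = jωL = j·4053·0.0568 = 0 + j230.2 Ω
Step 3 — With open output, the series arm Z2 and the output shunt Z3 appear in series to ground: Z2 + Z3 = 4840 + j230.2 Ω.
Step 4 — Parallel with input shunt Z1: Z_in = Z1 || (Z2 + Z3) = 0.003385 + j4.052 Ω = 4.052∠90.0° Ω.
Step 5 — Source phasor: V = 116∠-60.0° V = 58 - j100.5 V.
Step 6 — Current: I = V / Z = -24.78 - j14.33 A = 28.62∠-150.0° A.
Step 7 — Complex power: S = V·I* = 2.774 + j3320 VA.
Step 8 — Real power: P = Re(S) = 2.774 W.
Step 9 — Reactive power: Q = Im(S) = 3320 VAR.
Step 10 — Apparent power: |S| = 3320 VA.
Step 11 — Power factor: PF = P/|S| = 0.0008354 (lagging).

(a) P = 2.774 W  (b) Q = 3320 VAR  (c) S = 3320 VA  (d) PF = 0.0008354 (lagging)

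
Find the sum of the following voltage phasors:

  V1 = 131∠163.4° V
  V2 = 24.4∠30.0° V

Step 1 — Convert each phasor to rectangular form:
  V1 = 131·(cos(163.4°) + j·sin(163.4°)) = -125.5 + j37.43 V
  V2 = 24.4·(cos(30.0°) + j·sin(30.0°)) = 21.13 + j12.2 V
Step 2 — Sum components: V_total = -104.4 + j49.63 V.
Step 3 — Convert to polar: |V_total| = 115.6 V, ∠V_total = 154.6°.

V_total = 115.6∠154.6° V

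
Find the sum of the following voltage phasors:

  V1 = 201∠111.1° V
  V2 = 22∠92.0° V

Step 1 — Convert each phasor to rectangular form:
  V1 = 201·(cos(111.1°) + j·sin(111.1°)) = -72.36 + j187.5 V
  V2 = 22·(cos(92.0°) + j·sin(92.0°)) = -0.7678 + j21.99 V
Step 2 — Sum components: V_total = -73.13 + j209.5 V.
Step 3 — Convert to polar: |V_total| = 221.9 V, ∠V_total = 109.2°.

V_total = 221.9∠109.2° V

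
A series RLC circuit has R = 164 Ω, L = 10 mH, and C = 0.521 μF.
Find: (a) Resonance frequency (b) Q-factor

Step 1 — Resonance condition Im(Z)=0 gives ω₀ = 1/√(LC).
Step 2 — ω₀ = 1/√(0.01·5.21e-07) = 1.385e+04 rad/s.
Step 3 — f₀ = ω₀/(2π) = 2205 Hz.
Step 4 — Series Q: Q = ω₀L/R = 1.385e+04·0.01/164 = 0.8448.

(a) f₀ = 2205 Hz  (b) Q = 0.8448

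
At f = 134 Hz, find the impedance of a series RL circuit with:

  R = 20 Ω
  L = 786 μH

Step 1 — Angular frequency: ω = 2π·f = 2π·134 = 841.9 rad/s.
Step 2 — Component impedances:
  R: Z = R = 20 Ω
  L: Z = jωL = j·841.9·0.000786 = 0 + j0.6618 Ω
Step 3 — Series combination: Z_total = R + L = 20 + j0.6618 Ω = 20.01∠1.9° Ω.

Z = 20 + j0.6618 Ω = 20.01∠1.9° Ω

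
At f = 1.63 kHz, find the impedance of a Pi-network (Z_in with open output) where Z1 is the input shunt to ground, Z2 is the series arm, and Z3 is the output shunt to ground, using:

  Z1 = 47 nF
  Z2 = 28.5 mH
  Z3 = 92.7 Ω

Step 1 — Angular frequency: ω = 2π·f = 2π·1630 = 1.024e+04 rad/s.
Step 2 — Component impedances:
  Z1: Z = 1/(jωC) = -j/(ω·C) = 0 - j2077 Ω
  Z2: Z = jωL = j·1.024e+04·0.0285 = 0 + j291.9 Ω
  Z3: Z = R = 92.7 Ω
Step 3 — With open output, the series arm Z2 and the output shunt Z3 appear in series to ground: Z2 + Z3 = 92.7 + j291.9 Ω.
Step 4 — Parallel with input shunt Z1: Z_in = Z1 || (Z2 + Z3) = 125.1 + j333.1 Ω = 355.8∠69.4° Ω.

Z = 125.1 + j333.1 Ω = 355.8∠69.4° Ω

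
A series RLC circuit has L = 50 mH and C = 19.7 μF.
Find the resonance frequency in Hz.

Step 1 — Resonance condition Im(Z)=0 gives ω₀ = 1/√(LC).
Step 2 — ω₀ = 1/√(0.05·1.97e-05) = 1008 rad/s.
Step 3 — f₀ = ω₀/(2π) = 160.4 Hz.

f₀ = 160.4 Hz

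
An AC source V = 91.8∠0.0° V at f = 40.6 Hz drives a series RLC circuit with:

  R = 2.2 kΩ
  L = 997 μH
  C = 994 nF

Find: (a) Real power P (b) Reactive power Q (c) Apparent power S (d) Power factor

Step 1 — Angular frequency: ω = 2π·f = 2π·40.6 = 255.1 rad/s.
Step 2 — Component impedances:
  R: Z = R = 2200 Ω
  L: Z = jωL = j·255.1·0.000997 = 0 + j0.2543 Ω
  C: Z = 1/(jωC) = -j/(ω·C) = 0 - j3944 Ω
Step 3 — Series combination: Z_total = R + L + C = 2200 - j3943 Ω = 4516∠-60.8° Ω.
Step 4 — Source phasor: V = 91.8∠0.0° V = 91.8 V.
Step 5 — Current: I = V / Z = 0.009904 + j0.01775 A = 0.02033∠60.8° A.
Step 6 — Complex power: S = V·I* = 0.9092 - j1.63 VA.
Step 7 — Real power: P = Re(S) = 0.9092 W.
Step 8 — Reactive power: Q = Im(S) = -1.63 VAR.
Step 9 — Apparent power: |S| = 1.866 VA.
Step 10 — Power factor: PF = P/|S| = 0.4872 (leading).

(a) P = 0.9092 W  (b) Q = -1.63 VAR  (c) S = 1.866 VA  (d) PF = 0.4872 (leading)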